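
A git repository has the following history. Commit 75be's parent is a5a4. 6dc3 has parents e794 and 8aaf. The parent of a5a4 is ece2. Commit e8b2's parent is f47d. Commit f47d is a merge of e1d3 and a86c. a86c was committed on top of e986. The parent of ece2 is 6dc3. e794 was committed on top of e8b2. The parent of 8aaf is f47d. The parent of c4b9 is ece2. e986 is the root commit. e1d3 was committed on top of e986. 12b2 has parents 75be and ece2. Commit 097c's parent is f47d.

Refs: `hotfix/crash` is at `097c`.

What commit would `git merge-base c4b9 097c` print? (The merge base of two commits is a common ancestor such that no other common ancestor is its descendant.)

Ancestors of c4b9: {6dc3, 8aaf, a86c, c4b9, e1d3, e794, e8b2, e986, ece2, f47d}.
Ancestors of 097c: {097c, a86c, e1d3, e986, f47d}.
Common ancestors: {a86c, e1d3, e986, f47d}.
Among these, f47d is not an ancestor of any other common ancestor — it is the merge base.

f47d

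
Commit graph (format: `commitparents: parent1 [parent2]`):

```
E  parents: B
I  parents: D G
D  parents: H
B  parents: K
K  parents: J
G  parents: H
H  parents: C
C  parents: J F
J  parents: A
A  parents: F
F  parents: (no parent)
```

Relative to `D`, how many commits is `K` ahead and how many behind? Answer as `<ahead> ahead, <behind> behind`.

1 ahead, 3 behind

Reachable from K: {A, F, J, K}.
Reachable from D: {A, C, D, F, H, J}.
Only in K's history (ahead): {K} — 1.
Only in D's history (behind): {C, D, H} — 3.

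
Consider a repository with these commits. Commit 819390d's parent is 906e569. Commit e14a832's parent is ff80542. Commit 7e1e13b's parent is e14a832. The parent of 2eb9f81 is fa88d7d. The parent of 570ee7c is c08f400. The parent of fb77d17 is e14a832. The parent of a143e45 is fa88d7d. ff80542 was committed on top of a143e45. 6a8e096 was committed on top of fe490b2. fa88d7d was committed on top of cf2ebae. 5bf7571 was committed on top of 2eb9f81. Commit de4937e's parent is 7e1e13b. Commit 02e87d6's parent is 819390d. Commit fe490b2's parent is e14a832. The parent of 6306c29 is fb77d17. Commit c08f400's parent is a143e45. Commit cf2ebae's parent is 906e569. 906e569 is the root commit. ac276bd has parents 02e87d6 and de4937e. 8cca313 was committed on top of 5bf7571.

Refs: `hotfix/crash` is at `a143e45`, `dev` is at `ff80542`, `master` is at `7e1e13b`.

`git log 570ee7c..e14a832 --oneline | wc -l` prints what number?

2

Reachable from e14a832: {906e569, a143e45, cf2ebae, e14a832, fa88d7d, ff80542}.
Reachable from 570ee7c: {570ee7c, 906e569, a143e45, c08f400, cf2ebae, fa88d7d}.
In e14a832's history but not 570ee7c's: {e14a832, ff80542} — 2 commits.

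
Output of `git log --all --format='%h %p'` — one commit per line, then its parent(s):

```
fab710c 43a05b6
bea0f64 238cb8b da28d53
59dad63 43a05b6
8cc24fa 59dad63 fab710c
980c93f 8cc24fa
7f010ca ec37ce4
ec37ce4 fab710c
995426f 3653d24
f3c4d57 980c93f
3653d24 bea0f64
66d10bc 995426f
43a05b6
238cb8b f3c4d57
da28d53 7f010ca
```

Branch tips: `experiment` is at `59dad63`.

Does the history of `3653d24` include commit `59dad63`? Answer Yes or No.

Ancestors of 3653d24 (commits reachable by following parents): {238cb8b, 3653d24, 43a05b6, 59dad63, 7f010ca, 8cc24fa, 980c93f, bea0f64, da28d53, ec37ce4, f3c4d57, fab710c}.
59dad63 is in that set, so it is an ancestor of 3653d24.

Yes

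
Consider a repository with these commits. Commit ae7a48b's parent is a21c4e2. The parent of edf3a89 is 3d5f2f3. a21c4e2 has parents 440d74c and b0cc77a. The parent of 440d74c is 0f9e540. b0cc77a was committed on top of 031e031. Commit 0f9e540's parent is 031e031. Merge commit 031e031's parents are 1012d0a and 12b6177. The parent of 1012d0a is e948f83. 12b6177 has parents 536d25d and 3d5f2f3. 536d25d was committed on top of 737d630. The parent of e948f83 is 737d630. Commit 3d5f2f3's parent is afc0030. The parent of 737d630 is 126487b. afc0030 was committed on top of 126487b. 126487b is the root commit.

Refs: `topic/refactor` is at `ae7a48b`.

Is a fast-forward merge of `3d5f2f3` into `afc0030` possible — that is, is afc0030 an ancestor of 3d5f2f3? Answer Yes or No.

Yes

A fast-forward from afc0030 to 3d5f2f3 is possible iff afc0030 is an ancestor of 3d5f2f3.
Ancestors of 3d5f2f3: {126487b, 3d5f2f3, afc0030}.
afc0030 is among them, so fast-forward is possible.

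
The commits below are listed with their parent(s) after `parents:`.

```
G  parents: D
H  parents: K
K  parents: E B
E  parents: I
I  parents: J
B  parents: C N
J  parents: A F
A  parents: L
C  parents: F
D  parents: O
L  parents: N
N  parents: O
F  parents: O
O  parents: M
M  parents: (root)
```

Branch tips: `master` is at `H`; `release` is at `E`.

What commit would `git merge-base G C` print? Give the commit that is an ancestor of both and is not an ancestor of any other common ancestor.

O

Ancestors of G: {D, G, M, O}.
Ancestors of C: {C, F, M, O}.
Common ancestors: {M, O}.
Among these, O is not an ancestor of any other common ancestor — it is the merge base.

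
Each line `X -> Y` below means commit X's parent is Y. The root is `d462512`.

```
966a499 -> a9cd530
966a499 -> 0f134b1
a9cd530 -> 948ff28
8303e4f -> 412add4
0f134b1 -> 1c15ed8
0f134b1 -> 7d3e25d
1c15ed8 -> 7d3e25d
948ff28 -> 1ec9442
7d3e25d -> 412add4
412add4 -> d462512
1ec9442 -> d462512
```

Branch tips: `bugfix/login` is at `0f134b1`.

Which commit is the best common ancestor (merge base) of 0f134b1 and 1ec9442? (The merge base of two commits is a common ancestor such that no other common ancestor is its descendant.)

d462512

Ancestors of 0f134b1: {0f134b1, 1c15ed8, 412add4, 7d3e25d, d462512}.
Ancestors of 1ec9442: {1ec9442, d462512}.
Common ancestors: {d462512}.
The only common ancestor is d462512, so it is the merge base.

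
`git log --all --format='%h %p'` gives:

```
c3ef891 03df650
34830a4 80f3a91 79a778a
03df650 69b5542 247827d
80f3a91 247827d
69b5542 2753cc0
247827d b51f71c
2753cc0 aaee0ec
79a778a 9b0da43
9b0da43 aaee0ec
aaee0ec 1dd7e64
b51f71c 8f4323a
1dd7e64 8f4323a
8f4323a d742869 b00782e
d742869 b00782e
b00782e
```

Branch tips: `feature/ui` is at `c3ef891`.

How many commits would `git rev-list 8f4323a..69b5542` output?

Reachable from 69b5542: {1dd7e64, 2753cc0, 69b5542, 8f4323a, aaee0ec, b00782e, d742869}.
Reachable from 8f4323a: {8f4323a, b00782e, d742869}.
In 69b5542's history but not 8f4323a's: {1dd7e64, 2753cc0, 69b5542, aaee0ec} — 4 commits.

4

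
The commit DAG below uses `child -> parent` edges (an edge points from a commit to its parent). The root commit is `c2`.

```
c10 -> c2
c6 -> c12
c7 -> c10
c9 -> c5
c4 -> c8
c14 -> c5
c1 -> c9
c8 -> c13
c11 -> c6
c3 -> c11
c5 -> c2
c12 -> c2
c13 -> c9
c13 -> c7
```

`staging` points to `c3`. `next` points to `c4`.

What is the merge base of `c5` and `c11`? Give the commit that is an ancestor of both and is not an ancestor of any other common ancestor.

c2

Ancestors of c5: {c2, c5}.
Ancestors of c11: {c11, c12, c2, c6}.
Common ancestors: {c2}.
The only common ancestor is c2, so it is the merge base.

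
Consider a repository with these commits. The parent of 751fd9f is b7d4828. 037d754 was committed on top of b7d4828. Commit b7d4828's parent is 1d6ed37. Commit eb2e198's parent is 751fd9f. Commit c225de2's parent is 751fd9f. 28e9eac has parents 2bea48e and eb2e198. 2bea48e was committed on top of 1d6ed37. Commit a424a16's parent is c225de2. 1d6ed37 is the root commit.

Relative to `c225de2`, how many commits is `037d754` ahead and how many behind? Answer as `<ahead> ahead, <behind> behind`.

Reachable from 037d754: {037d754, 1d6ed37, b7d4828}.
Reachable from c225de2: {1d6ed37, 751fd9f, b7d4828, c225de2}.
Only in 037d754's history (ahead): {037d754} — 1.
Only in c225de2's history (behind): {751fd9f, c225de2} — 2.

1 ahead, 2 behind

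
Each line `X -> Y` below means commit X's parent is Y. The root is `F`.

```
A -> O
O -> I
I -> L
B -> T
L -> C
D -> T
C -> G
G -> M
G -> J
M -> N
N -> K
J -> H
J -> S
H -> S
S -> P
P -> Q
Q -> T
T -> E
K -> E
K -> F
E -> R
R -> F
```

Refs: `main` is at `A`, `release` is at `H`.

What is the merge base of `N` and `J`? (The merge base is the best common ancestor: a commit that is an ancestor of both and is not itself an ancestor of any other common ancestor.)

Ancestors of N: {E, F, K, N, R}.
Ancestors of J: {E, F, H, J, P, Q, R, S, T}.
Common ancestors: {E, F, R}.
Among these, E is not an ancestor of any other common ancestor — it is the merge base.

E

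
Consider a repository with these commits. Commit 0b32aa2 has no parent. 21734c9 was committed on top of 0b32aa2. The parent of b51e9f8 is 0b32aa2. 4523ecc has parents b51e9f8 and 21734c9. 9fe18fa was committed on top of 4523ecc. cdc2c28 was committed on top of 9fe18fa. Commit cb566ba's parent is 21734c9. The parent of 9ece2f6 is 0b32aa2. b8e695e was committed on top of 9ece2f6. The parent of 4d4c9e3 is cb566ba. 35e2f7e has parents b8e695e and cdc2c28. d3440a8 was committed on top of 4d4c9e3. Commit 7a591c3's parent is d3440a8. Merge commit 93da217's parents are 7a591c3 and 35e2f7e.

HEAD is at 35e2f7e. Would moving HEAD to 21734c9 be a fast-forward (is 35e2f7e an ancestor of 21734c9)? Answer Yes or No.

A fast-forward from 35e2f7e to 21734c9 is possible iff 35e2f7e is an ancestor of 21734c9.
Ancestors of 21734c9: {0b32aa2, 21734c9}.
35e2f7e is not among them, so fast-forward is not possible.

No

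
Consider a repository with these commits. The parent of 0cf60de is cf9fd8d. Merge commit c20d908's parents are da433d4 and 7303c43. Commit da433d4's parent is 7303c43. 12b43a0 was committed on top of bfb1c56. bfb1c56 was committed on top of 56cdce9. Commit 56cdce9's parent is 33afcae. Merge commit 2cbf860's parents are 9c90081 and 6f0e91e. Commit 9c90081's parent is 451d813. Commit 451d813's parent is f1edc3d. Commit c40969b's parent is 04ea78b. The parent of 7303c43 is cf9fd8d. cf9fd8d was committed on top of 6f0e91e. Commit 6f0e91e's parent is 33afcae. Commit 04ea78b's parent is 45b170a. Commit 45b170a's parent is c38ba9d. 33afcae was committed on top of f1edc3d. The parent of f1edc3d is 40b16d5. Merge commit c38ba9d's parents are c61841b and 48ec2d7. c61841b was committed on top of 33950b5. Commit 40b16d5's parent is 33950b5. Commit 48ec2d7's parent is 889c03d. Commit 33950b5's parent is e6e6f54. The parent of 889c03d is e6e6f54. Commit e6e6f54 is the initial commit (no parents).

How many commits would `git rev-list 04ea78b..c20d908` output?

8

Reachable from c20d908: {33950b5, 33afcae, 40b16d5, 6f0e91e, 7303c43, c20d908, cf9fd8d, da433d4, e6e6f54, f1edc3d}.
Reachable from 04ea78b: {04ea78b, 33950b5, 45b170a, 48ec2d7, 889c03d, c38ba9d, c61841b, e6e6f54}.
In c20d908's history but not 04ea78b's: {33afcae, 40b16d5, 6f0e91e, 7303c43, c20d908, cf9fd8d, da433d4, f1edc3d} — 8 commits.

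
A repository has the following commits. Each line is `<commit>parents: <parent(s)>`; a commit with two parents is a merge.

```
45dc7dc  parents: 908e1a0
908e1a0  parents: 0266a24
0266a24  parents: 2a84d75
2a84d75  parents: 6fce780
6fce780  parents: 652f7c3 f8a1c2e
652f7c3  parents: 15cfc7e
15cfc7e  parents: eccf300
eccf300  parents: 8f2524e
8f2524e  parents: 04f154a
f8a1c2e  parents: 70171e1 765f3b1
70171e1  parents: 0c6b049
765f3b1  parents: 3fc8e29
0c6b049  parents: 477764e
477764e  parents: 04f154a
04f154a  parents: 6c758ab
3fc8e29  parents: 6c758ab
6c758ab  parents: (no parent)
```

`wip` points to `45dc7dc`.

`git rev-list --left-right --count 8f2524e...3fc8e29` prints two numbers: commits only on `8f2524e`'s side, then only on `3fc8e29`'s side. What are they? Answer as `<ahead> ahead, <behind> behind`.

Reachable from 8f2524e: {04f154a, 6c758ab, 8f2524e}.
Reachable from 3fc8e29: {3fc8e29, 6c758ab}.
Only in 8f2524e's history (ahead): {04f154a, 8f2524e} — 2.
Only in 3fc8e29's history (behind): {3fc8e29} — 1.

2 ahead, 1 behind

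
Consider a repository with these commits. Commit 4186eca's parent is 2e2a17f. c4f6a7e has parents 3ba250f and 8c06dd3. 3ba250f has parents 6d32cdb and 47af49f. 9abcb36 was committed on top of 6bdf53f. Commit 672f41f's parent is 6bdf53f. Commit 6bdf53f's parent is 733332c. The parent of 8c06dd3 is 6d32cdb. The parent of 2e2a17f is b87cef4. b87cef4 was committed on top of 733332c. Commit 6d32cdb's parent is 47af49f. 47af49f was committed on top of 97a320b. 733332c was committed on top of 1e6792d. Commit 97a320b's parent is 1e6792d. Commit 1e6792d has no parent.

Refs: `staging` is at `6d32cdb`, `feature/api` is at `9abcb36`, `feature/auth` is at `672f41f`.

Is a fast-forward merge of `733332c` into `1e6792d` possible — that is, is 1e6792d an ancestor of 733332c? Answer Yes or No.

Yes

A fast-forward from 1e6792d to 733332c is possible iff 1e6792d is an ancestor of 733332c.
Ancestors of 733332c: {1e6792d, 733332c}.
1e6792d is among them, so fast-forward is possible.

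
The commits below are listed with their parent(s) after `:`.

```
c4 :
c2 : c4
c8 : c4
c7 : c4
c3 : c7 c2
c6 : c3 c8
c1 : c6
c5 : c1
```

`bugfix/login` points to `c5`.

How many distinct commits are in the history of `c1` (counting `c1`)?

Walking parent pointers from c1: reachable set = {c1, c2, c3, c4, c6, c7, c8}.
That is 7 commits.

7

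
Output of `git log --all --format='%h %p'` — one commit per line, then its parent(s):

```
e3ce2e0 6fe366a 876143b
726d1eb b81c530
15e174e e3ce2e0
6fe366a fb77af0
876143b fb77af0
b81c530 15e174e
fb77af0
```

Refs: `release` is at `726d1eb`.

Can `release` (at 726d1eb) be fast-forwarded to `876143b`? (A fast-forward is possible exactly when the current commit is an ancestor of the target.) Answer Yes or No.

A fast-forward from 726d1eb to 876143b is possible iff 726d1eb is an ancestor of 876143b.
Ancestors of 876143b: {876143b, fb77af0}.
726d1eb is not among them, so fast-forward is not possible.

No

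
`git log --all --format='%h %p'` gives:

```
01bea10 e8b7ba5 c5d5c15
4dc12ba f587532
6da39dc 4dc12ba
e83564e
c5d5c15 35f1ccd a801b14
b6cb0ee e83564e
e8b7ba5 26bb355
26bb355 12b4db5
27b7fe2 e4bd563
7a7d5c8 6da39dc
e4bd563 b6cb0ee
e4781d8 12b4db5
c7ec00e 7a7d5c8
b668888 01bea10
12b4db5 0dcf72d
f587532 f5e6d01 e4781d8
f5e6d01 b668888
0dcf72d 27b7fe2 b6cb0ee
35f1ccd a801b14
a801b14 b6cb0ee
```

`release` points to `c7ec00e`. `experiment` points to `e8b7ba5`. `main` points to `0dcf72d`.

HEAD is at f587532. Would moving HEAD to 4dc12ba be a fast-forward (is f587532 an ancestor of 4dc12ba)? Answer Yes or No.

A fast-forward from f587532 to 4dc12ba is possible iff f587532 is an ancestor of 4dc12ba.
Ancestors of 4dc12ba: {01bea10, 0dcf72d, 12b4db5, 26bb355, 27b7fe2, 35f1ccd, 4dc12ba, a801b14, b668888, b6cb0ee, c5d5c15, e4781d8, e4bd563, e83564e, e8b7ba5, f587532, f5e6d01}.
f587532 is among them, so fast-forward is possible.

Yes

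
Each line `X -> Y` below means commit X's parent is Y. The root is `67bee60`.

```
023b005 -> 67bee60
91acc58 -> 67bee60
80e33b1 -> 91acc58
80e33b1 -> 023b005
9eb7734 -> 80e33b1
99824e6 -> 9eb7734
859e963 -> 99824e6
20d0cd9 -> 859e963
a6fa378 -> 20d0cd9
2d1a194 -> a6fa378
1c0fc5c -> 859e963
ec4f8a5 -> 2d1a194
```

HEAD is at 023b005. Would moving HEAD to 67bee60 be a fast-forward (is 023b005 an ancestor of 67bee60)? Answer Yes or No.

No

A fast-forward from 023b005 to 67bee60 is possible iff 023b005 is an ancestor of 67bee60.
Ancestors of 67bee60: {67bee60}.
023b005 is not among them, so fast-forward is not possible.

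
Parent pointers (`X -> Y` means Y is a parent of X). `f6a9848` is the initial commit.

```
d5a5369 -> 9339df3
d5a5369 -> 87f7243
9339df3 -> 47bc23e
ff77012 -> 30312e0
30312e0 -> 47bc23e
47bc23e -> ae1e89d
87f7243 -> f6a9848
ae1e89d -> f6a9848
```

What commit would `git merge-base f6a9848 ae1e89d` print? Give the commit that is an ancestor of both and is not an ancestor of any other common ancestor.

Ancestors of f6a9848: {f6a9848}.
Ancestors of ae1e89d: {ae1e89d, f6a9848}.
Common ancestors: {f6a9848}.
The only common ancestor is f6a9848, so it is the merge base.

f6a9848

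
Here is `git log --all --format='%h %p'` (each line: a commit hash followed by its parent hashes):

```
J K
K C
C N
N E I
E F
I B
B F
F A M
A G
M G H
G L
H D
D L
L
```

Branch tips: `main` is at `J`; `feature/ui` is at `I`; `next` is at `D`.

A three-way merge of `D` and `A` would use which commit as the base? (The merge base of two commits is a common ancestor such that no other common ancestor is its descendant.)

Ancestors of D: {D, L}.
Ancestors of A: {A, G, L}.
Common ancestors: {L}.
The only common ancestor is L, so it is the merge base.

L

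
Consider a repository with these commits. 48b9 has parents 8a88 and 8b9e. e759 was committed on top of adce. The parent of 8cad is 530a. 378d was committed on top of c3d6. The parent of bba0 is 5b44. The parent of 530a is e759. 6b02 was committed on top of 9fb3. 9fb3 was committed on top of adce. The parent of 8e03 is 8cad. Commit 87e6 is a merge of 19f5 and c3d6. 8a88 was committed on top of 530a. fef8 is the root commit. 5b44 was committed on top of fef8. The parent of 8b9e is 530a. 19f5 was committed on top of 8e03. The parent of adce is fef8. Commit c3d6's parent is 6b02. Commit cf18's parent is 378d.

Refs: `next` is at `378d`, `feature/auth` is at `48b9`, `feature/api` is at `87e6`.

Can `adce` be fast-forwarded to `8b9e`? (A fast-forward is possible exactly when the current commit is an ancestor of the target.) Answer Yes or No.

Yes

A fast-forward from adce to 8b9e is possible iff adce is an ancestor of 8b9e.
Ancestors of 8b9e: {530a, 8b9e, adce, e759, fef8}.
adce is among them, so fast-forward is possible.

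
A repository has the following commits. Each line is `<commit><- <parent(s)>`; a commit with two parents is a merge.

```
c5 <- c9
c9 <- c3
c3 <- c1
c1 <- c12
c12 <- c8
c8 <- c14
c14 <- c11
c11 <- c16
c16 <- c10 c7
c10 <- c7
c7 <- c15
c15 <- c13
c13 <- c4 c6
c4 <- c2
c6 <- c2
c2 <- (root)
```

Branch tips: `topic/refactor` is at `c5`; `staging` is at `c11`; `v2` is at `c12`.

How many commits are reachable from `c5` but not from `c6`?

14

Reachable from c5: {c1, c10, c11, c12, c13, c14, c15, c16, c2, c3, c4, c5, c6, c7, c8, c9}.
Reachable from c6: {c2, c6}.
In c5's history but not c6's: {c1, c10, c11, c12, c13, c14, c15, c16, c3, c4, c5, c7, c8, c9} — 14 commits.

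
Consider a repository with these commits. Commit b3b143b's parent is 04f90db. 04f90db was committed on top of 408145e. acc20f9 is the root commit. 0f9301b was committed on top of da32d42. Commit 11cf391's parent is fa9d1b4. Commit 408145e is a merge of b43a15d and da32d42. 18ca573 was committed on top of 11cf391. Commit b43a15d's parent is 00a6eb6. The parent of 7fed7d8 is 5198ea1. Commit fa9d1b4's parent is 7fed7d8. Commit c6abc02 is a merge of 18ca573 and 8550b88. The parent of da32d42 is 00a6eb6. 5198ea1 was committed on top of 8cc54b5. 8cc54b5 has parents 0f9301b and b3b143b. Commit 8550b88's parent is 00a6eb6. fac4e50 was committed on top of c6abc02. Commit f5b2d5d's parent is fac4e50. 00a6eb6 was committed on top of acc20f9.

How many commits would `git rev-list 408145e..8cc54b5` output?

4

Reachable from 8cc54b5: {00a6eb6, 04f90db, 0f9301b, 408145e, 8cc54b5, acc20f9, b3b143b, b43a15d, da32d42}.
Reachable from 408145e: {00a6eb6, 408145e, acc20f9, b43a15d, da32d42}.
In 8cc54b5's history but not 408145e's: {04f90db, 0f9301b, 8cc54b5, b3b143b} — 4 commits.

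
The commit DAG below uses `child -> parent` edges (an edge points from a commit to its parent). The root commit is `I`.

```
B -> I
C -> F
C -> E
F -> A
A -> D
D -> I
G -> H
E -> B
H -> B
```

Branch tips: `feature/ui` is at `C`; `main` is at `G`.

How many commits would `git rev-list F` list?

Walking parent pointers from F: reachable set = {A, D, F, I}.
That is 4 commits.

4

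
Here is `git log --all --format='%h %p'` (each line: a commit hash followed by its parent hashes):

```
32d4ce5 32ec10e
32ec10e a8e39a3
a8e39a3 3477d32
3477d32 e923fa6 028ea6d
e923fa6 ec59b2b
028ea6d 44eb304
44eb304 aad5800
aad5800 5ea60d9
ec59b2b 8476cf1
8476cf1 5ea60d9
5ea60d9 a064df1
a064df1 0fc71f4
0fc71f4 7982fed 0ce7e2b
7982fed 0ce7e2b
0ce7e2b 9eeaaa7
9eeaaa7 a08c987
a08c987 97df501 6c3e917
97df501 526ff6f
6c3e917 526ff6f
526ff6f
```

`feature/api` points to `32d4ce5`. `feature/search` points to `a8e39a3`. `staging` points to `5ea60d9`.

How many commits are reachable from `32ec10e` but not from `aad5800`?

8

Reachable from 32ec10e: {028ea6d, 0ce7e2b, 0fc71f4, 32ec10e, 3477d32, 44eb304, 526ff6f, 5ea60d9, 6c3e917, 7982fed, 8476cf1, 97df501, 9eeaaa7, a064df1, a08c987, a8e39a3, aad5800, e923fa6, ec59b2b}.
Reachable from aad5800: {0ce7e2b, 0fc71f4, 526ff6f, 5ea60d9, 6c3e917, 7982fed, 97df501, 9eeaaa7, a064df1, a08c987, aad5800}.
In 32ec10e's history but not aad5800's: {028ea6d, 32ec10e, 3477d32, 44eb304, 8476cf1, a8e39a3, e923fa6, ec59b2b} — 8 commits.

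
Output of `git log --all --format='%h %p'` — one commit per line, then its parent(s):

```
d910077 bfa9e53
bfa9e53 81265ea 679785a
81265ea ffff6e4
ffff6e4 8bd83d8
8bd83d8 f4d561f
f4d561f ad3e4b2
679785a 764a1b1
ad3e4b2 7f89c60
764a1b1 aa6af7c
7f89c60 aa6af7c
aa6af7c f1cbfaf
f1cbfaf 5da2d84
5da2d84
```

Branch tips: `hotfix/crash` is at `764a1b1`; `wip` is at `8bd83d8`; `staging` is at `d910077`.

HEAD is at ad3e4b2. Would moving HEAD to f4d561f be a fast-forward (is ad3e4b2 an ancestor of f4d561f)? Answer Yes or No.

Yes

A fast-forward from ad3e4b2 to f4d561f is possible iff ad3e4b2 is an ancestor of f4d561f.
Ancestors of f4d561f: {5da2d84, 7f89c60, aa6af7c, ad3e4b2, f1cbfaf, f4d561f}.
ad3e4b2 is among them, so fast-forward is possible.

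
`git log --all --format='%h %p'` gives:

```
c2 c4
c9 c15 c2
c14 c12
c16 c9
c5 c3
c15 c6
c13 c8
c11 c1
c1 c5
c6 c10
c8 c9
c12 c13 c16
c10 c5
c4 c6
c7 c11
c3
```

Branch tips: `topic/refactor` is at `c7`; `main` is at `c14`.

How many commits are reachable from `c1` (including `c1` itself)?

Walking parent pointers from c1: reachable set = {c1, c3, c5}.
That is 3 commits.

3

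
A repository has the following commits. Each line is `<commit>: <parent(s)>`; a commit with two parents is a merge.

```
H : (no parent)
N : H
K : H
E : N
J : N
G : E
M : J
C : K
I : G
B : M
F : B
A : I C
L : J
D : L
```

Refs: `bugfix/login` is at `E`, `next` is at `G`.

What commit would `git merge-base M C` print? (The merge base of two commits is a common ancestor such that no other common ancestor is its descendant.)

H

Ancestors of M: {H, J, M, N}.
Ancestors of C: {C, H, K}.
Common ancestors: {H}.
The only common ancestor is H, so it is the merge base.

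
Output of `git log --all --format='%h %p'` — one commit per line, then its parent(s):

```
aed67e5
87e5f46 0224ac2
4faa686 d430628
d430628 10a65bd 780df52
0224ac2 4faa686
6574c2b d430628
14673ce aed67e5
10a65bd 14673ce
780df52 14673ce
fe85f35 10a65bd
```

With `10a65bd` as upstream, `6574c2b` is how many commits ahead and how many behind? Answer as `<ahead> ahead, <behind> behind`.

Reachable from 6574c2b: {10a65bd, 14673ce, 6574c2b, 780df52, aed67e5, d430628}.
Reachable from 10a65bd: {10a65bd, 14673ce, aed67e5}.
Only in 6574c2b's history (ahead): {6574c2b, 780df52, d430628} — 3.
Only in 10a65bd's history (behind): {} — 0.

3 ahead, 0 behind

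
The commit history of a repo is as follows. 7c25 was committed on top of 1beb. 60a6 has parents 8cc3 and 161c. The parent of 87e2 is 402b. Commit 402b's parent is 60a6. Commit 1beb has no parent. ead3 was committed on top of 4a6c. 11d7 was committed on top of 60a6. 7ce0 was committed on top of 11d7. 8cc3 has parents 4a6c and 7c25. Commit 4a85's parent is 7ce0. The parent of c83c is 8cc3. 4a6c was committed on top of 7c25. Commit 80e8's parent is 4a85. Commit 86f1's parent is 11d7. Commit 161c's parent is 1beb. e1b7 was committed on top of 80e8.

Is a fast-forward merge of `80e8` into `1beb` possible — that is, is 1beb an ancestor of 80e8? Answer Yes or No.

A fast-forward from 1beb to 80e8 is possible iff 1beb is an ancestor of 80e8.
Ancestors of 80e8: {11d7, 161c, 1beb, 4a6c, 4a85, 60a6, 7c25, 7ce0, 80e8, 8cc3}.
1beb is among them, so fast-forward is possible.

Yes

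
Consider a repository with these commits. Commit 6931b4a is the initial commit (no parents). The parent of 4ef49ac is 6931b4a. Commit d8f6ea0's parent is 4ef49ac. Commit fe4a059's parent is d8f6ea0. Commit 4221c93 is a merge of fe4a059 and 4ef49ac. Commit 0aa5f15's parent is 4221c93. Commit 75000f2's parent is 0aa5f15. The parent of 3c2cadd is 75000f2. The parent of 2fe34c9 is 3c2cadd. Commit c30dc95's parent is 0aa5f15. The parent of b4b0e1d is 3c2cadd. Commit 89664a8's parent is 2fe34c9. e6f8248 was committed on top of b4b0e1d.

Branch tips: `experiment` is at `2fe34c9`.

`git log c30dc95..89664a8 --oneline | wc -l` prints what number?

4

Reachable from 89664a8: {0aa5f15, 2fe34c9, 3c2cadd, 4221c93, 4ef49ac, 6931b4a, 75000f2, 89664a8, d8f6ea0, fe4a059}.
Reachable from c30dc95: {0aa5f15, 4221c93, 4ef49ac, 6931b4a, c30dc95, d8f6ea0, fe4a059}.
In 89664a8's history but not c30dc95's: {2fe34c9, 3c2cadd, 75000f2, 89664a8} — 4 commits.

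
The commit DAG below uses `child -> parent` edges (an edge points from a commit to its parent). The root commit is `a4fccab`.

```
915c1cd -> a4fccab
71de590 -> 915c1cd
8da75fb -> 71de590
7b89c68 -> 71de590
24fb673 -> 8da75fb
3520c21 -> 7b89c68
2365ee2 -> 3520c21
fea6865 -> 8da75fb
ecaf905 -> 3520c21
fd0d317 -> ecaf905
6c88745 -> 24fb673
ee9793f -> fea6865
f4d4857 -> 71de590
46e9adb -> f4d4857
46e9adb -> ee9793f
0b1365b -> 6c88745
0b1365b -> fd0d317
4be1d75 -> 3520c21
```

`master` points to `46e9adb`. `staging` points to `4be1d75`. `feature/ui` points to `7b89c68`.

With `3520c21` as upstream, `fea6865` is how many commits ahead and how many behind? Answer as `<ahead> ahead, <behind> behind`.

Reachable from fea6865: {71de590, 8da75fb, 915c1cd, a4fccab, fea6865}.
Reachable from 3520c21: {3520c21, 71de590, 7b89c68, 915c1cd, a4fccab}.
Only in fea6865's history (ahead): {8da75fb, fea6865} — 2.
Only in 3520c21's history (behind): {3520c21, 7b89c68} — 2.

2 ahead, 2 behind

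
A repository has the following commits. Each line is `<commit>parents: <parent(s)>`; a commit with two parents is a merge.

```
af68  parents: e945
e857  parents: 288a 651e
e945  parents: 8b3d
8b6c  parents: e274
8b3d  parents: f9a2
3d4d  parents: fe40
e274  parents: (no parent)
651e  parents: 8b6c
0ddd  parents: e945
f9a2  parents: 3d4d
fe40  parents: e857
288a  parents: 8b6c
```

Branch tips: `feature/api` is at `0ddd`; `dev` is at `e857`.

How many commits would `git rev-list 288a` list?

Walking parent pointers from 288a: reachable set = {288a, 8b6c, e274}.
That is 3 commits.

3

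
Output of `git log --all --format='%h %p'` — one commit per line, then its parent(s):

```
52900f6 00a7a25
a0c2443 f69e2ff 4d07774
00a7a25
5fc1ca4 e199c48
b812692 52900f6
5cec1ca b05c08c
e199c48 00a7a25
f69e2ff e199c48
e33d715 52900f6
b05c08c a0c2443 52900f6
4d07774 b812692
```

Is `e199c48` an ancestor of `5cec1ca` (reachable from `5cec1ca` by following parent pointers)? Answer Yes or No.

Yes

Ancestors of 5cec1ca (commits reachable by following parents): {00a7a25, 4d07774, 52900f6, 5cec1ca, a0c2443, b05c08c, b812692, e199c48, f69e2ff}.
e199c48 is in that set, so it is an ancestor of 5cec1ca.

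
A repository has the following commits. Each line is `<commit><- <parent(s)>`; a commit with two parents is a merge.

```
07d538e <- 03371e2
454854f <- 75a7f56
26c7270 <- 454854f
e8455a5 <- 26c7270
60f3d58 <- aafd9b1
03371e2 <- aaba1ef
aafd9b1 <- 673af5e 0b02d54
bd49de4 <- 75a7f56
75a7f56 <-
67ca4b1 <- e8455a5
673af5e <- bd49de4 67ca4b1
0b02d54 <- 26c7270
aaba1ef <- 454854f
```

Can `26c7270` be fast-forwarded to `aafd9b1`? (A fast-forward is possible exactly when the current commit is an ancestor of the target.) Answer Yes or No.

Yes

A fast-forward from 26c7270 to aafd9b1 is possible iff 26c7270 is an ancestor of aafd9b1.
Ancestors of aafd9b1: {0b02d54, 26c7270, 454854f, 673af5e, 67ca4b1, 75a7f56, aafd9b1, bd49de4, e8455a5}.
26c7270 is among them, so fast-forward is possible.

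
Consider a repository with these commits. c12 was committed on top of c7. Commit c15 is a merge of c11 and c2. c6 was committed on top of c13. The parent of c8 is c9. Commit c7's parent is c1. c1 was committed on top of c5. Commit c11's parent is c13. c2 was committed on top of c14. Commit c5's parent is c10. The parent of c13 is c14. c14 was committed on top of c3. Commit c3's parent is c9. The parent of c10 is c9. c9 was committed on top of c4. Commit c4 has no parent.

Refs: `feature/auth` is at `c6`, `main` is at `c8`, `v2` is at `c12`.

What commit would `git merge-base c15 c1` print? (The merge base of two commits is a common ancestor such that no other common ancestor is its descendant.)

Ancestors of c15: {c11, c13, c14, c15, c2, c3, c4, c9}.
Ancestors of c1: {c1, c10, c4, c5, c9}.
Common ancestors: {c4, c9}.
Among these, c9 is not an ancestor of any other common ancestor — it is the merge base.

c9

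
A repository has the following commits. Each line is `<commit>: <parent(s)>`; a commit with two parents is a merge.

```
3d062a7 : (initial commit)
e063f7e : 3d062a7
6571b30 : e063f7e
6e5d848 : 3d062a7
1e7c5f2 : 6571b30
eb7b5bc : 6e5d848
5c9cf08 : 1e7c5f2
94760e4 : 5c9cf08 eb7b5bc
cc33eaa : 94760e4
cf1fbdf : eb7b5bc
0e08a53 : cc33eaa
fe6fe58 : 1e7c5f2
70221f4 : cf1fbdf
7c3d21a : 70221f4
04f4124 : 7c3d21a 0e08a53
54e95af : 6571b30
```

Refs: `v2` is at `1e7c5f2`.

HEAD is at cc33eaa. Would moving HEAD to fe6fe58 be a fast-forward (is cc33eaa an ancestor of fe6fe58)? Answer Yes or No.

A fast-forward from cc33eaa to fe6fe58 is possible iff cc33eaa is an ancestor of fe6fe58.
Ancestors of fe6fe58: {1e7c5f2, 3d062a7, 6571b30, e063f7e, fe6fe58}.
cc33eaa is not among them, so fast-forward is not possible.

No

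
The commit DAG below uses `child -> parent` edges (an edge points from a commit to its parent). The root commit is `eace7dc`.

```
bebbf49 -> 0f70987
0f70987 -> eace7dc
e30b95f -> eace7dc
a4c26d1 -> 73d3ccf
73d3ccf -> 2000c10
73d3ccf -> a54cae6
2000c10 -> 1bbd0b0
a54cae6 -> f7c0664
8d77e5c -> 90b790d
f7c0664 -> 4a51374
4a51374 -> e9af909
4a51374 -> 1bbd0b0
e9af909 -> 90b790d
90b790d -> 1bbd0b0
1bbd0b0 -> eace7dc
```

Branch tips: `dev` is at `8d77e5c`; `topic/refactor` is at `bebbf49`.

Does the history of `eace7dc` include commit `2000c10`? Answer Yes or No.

Ancestors of eace7dc: {eace7dc}.
2000c10 is not in that set, so it is not an ancestor of eace7dc.

No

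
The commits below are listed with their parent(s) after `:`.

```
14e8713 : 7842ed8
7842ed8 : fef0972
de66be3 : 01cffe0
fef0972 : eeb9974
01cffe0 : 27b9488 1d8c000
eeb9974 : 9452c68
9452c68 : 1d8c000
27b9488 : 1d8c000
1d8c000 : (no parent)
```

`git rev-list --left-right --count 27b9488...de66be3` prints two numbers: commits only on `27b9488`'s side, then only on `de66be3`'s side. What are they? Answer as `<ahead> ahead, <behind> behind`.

0 ahead, 2 behind

Reachable from 27b9488: {1d8c000, 27b9488}.
Reachable from de66be3: {01cffe0, 1d8c000, 27b9488, de66be3}.
Only in 27b9488's history (ahead): {} — 0.
Only in de66be3's history (behind): {01cffe0, de66be3} — 2.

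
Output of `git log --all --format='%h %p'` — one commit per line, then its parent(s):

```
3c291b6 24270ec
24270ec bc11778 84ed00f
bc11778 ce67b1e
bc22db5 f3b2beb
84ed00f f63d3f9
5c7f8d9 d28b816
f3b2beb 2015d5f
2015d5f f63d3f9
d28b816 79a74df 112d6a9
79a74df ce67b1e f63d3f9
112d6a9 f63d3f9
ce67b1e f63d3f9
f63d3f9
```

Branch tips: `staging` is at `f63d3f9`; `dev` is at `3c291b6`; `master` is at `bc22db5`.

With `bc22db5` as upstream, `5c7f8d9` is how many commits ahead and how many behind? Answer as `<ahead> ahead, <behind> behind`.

5 ahead, 3 behind

Reachable from 5c7f8d9: {112d6a9, 5c7f8d9, 79a74df, ce67b1e, d28b816, f63d3f9}.
Reachable from bc22db5: {2015d5f, bc22db5, f3b2beb, f63d3f9}.
Only in 5c7f8d9's history (ahead): {112d6a9, 5c7f8d9, 79a74df, ce67b1e, d28b816} — 5.
Only in bc22db5's history (behind): {2015d5f, bc22db5, f3b2beb} — 3.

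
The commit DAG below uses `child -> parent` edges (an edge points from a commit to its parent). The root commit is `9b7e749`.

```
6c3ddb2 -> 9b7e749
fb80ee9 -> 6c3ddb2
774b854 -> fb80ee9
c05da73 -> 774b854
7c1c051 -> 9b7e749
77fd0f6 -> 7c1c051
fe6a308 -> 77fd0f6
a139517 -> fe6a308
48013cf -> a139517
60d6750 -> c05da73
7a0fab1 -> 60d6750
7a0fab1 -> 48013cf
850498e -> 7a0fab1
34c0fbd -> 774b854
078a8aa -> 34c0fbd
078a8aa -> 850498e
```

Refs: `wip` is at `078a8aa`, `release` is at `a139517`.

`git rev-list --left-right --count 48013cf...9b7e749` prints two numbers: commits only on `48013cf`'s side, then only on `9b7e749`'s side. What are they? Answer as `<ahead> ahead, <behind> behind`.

Reachable from 48013cf: {48013cf, 77fd0f6, 7c1c051, 9b7e749, a139517, fe6a308}.
Reachable from 9b7e749: {9b7e749}.
Only in 48013cf's history (ahead): {48013cf, 77fd0f6, 7c1c051, a139517, fe6a308} — 5.
Only in 9b7e749's history (behind): {} — 0.

5 ahead, 0 behind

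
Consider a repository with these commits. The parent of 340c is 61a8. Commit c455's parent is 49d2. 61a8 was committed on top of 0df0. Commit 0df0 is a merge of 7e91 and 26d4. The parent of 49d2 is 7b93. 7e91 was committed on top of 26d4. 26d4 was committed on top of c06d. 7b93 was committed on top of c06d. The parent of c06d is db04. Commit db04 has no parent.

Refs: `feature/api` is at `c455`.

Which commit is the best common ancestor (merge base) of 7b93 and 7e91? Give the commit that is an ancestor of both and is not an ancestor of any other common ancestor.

Ancestors of 7b93: {7b93, c06d, db04}.
Ancestors of 7e91: {26d4, 7e91, c06d, db04}.
Common ancestors: {c06d, db04}.
Among these, c06d is not an ancestor of any other common ancestor — it is the merge base.

c06d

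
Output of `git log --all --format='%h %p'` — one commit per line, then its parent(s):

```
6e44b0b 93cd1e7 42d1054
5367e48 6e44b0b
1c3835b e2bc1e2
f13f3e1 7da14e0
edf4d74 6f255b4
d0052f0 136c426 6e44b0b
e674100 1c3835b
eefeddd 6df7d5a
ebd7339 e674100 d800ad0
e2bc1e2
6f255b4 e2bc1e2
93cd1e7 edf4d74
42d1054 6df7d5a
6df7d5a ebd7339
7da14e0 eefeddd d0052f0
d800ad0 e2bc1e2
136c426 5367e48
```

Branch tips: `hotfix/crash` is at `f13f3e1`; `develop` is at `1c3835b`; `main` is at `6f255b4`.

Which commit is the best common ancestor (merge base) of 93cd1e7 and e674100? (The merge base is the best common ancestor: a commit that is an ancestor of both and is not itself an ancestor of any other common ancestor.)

Ancestors of 93cd1e7: {6f255b4, 93cd1e7, e2bc1e2, edf4d74}.
Ancestors of e674100: {1c3835b, e2bc1e2, e674100}.
Common ancestors: {e2bc1e2}.
The only common ancestor is e2bc1e2, so it is the merge base.

e2bc1e2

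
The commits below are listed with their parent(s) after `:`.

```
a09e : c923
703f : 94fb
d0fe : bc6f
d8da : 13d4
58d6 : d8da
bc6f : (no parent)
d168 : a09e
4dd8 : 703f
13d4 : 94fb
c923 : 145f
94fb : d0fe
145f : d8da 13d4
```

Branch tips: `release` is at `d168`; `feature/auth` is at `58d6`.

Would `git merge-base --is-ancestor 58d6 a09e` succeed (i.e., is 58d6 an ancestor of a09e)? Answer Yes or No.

No

Ancestors of a09e: {13d4, 145f, 94fb, a09e, bc6f, c923, d0fe, d8da}.
58d6 is not in that set, so it is not an ancestor of a09e.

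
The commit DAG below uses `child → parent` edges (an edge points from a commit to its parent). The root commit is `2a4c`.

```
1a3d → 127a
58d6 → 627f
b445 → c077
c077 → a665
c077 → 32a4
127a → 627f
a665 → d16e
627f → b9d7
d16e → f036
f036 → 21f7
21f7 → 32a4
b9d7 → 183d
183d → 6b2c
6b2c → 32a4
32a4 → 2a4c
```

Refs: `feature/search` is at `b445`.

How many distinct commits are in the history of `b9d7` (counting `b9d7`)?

5

Walking parent pointers from b9d7: reachable set = {183d, 2a4c, 32a4, 6b2c, b9d7}.
That is 5 commits.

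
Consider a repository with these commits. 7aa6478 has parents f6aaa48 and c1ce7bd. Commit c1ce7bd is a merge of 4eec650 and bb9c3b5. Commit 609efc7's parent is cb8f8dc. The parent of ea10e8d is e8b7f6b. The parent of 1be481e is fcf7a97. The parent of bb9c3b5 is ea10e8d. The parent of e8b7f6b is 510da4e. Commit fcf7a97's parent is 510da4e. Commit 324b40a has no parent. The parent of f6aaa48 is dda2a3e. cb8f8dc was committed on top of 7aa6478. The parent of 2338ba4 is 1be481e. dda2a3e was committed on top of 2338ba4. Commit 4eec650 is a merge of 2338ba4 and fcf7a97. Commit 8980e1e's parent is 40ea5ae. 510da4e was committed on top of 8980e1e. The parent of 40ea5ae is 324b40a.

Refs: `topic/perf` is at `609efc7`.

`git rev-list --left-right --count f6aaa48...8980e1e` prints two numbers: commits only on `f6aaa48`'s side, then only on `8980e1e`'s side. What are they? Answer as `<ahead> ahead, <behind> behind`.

6 ahead, 0 behind

Reachable from f6aaa48: {1be481e, 2338ba4, 324b40a, 40ea5ae, 510da4e, 8980e1e, dda2a3e, f6aaa48, fcf7a97}.
Reachable from 8980e1e: {324b40a, 40ea5ae, 8980e1e}.
Only in f6aaa48's history (ahead): {1be481e, 2338ba4, 510da4e, dda2a3e, f6aaa48, fcf7a97} — 6.
Only in 8980e1e's history (behind): {} — 0.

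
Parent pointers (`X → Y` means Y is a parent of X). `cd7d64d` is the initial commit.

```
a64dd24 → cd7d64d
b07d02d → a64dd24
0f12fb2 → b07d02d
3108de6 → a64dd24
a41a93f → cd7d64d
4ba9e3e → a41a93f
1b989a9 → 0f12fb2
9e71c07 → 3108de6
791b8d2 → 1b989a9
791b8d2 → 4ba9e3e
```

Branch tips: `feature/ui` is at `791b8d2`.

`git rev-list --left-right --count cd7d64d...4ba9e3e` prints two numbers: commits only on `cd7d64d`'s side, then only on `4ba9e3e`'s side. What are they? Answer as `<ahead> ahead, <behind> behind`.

Reachable from cd7d64d: {cd7d64d}.
Reachable from 4ba9e3e: {4ba9e3e, a41a93f, cd7d64d}.
Only in cd7d64d's history (ahead): {} — 0.
Only in 4ba9e3e's history (behind): {4ba9e3e, a41a93f} — 2.

0 ahead, 2 behind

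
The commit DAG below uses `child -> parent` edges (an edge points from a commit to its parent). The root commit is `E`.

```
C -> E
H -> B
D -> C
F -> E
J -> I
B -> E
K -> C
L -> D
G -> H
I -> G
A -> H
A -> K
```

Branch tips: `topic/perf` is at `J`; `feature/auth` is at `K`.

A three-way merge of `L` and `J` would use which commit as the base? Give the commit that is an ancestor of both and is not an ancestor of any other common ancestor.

E

Ancestors of L: {C, D, E, L}.
Ancestors of J: {B, E, G, H, I, J}.
Common ancestors: {E}.
The only common ancestor is E, so it is the merge base.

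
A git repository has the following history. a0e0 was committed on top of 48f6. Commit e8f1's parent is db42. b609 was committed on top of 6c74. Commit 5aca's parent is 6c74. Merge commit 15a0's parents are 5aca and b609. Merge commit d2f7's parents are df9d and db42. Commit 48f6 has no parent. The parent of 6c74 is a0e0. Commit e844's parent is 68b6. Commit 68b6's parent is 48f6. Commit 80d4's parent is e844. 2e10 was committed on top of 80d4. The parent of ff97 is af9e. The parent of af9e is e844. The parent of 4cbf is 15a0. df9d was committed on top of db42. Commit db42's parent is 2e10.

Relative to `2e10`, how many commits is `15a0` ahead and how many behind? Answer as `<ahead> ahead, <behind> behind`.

Reachable from 15a0: {15a0, 48f6, 5aca, 6c74, a0e0, b609}.
Reachable from 2e10: {2e10, 48f6, 68b6, 80d4, e844}.
Only in 15a0's history (ahead): {15a0, 5aca, 6c74, a0e0, b609} — 5.
Only in 2e10's history (behind): {2e10, 68b6, 80d4, e844} — 4.

5 ahead, 4 behind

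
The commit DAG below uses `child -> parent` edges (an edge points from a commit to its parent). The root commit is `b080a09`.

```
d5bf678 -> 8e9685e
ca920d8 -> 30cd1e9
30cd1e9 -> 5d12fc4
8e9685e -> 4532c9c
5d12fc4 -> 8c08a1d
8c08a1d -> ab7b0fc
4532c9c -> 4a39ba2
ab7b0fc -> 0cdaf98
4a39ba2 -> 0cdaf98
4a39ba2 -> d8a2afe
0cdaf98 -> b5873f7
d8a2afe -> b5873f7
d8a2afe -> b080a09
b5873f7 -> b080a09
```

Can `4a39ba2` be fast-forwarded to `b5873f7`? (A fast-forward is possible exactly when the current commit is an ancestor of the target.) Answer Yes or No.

No

A fast-forward from 4a39ba2 to b5873f7 is possible iff 4a39ba2 is an ancestor of b5873f7.
Ancestors of b5873f7: {b080a09, b5873f7}.
4a39ba2 is not among them, so fast-forward is not possible.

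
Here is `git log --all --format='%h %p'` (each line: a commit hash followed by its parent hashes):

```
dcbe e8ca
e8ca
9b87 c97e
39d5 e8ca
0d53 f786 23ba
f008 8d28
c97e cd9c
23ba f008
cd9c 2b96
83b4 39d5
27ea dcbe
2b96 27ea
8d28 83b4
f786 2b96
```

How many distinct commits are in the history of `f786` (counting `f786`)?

Walking parent pointers from f786: reachable set = {27ea, 2b96, dcbe, e8ca, f786}.
That is 5 commits.

5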